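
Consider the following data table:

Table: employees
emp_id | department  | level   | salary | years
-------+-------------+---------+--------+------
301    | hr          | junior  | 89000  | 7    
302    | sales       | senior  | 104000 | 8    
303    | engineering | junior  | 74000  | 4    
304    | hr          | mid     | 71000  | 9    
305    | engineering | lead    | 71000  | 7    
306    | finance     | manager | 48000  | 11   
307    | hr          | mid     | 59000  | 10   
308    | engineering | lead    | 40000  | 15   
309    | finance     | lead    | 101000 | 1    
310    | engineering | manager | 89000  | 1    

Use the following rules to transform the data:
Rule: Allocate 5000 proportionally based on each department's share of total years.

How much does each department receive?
engineering: 1849.32, finance: 821.92, hr: 1780.82, sales: 547.95

Step 1: Calculate total years = 73
Step 2: Calculate each department's proportion:
  engineering: 27/73 = 36.99% → 1849.32
  finance: 12/73 = 16.44% → 821.92
  hr: 26/73 = 35.62% → 1780.82
  sales: 8/73 = 10.96% → 547.95
Step 3: Verify: sum of allocations ≈ 5000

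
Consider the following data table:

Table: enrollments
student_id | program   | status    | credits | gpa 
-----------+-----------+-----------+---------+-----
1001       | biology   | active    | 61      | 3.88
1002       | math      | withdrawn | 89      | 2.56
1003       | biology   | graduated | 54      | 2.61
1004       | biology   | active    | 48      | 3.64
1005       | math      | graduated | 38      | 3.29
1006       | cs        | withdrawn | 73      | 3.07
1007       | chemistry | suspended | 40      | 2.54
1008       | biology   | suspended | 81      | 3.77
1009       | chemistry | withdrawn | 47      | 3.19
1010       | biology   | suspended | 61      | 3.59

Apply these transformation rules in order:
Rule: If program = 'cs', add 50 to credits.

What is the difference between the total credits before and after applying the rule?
50

Step 1: Original sum of credits = 592
Step 2: 1 records have program = 'cs'
Step 3: Each affected record changes by 50
Step 4: Total change = 1 × 50 = 50
Step 5: New sum = 592 + 50 = 642
Step 6: Difference = |642 - 592| = 50
        (Sum increased by 50)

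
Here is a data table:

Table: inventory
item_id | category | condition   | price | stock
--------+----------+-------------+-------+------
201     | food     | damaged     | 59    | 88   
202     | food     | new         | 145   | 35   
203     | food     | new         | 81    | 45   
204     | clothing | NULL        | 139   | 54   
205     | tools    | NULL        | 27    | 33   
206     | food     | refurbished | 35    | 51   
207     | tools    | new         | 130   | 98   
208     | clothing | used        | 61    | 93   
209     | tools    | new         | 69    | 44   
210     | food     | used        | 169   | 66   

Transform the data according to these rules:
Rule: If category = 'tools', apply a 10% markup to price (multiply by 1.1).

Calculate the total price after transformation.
937.6

Step 1: Records with category = 'tools' have total price = 226
Step 2: Apply multiplier: 226 × 1.1 = 248.6
Step 3: Other records total: 689
Step 4: Final sum = 248.6 + 689 = 937.6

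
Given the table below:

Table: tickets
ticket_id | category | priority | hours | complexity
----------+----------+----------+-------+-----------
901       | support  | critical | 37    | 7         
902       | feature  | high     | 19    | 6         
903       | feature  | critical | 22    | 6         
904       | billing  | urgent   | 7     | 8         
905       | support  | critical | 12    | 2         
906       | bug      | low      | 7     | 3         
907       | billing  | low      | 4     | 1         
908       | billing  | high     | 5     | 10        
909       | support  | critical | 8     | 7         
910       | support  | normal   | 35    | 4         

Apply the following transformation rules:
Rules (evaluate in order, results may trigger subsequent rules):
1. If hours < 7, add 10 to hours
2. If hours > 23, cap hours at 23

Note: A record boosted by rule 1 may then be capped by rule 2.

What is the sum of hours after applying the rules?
150

Step 1: Apply rule 1 to records with hours < 7
  - 2 records get bonus of 10
  - Of these, 0 records then exceed 23 and get capped
Step 2: Apply rule 2 to records with hours > 23
  - 2 records (original) are capped
Step 3: Calculate final sum = 150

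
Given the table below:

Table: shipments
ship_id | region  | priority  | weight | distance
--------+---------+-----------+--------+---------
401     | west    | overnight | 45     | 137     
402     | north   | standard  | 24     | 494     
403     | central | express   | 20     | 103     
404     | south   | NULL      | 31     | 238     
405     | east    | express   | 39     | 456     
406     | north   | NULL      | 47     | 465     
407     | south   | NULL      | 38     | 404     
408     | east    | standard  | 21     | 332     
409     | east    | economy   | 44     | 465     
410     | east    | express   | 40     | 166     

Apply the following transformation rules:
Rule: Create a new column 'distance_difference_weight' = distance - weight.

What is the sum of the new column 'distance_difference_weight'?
2911

Step 1: For each record, compute distance - weight
Example calculations:
  137 - 45 = 92
  494 - 24 = 470
  103 - 20 = 83
  ...
Step 2: Sum all derived values
Step 3: Total = 2911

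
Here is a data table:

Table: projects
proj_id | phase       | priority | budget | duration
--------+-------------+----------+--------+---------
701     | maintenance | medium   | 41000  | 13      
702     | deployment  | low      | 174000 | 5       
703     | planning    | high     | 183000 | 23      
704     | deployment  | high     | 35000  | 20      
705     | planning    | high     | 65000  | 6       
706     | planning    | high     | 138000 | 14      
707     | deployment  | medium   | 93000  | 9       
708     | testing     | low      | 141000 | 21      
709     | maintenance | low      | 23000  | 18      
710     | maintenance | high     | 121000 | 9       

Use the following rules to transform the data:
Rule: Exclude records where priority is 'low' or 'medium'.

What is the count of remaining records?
5

Step 1: Count records to exclude
  - 3 (low) + 2 (medium) = 5 records
Step 2: Total records: 10
Step 3: Remaining = 10 - 5 = 5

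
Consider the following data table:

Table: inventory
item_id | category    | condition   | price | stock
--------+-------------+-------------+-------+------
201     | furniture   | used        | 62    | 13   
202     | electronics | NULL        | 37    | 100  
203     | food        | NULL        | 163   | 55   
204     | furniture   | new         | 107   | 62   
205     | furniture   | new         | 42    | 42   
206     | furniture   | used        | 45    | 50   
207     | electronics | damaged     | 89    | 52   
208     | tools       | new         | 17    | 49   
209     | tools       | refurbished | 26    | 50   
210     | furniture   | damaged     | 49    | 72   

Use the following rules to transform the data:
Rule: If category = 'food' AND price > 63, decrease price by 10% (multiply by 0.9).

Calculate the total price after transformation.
620.7

Step 1: Find records where category = 'food' AND price > 63
Step 2: 1 records match, summing to 163
Step 3: After multiplier: 163 × 0.9 = 146.7
Step 4: Unaffected records sum: 474
Step 5: Final sum = 146.7 + 474 = 620.7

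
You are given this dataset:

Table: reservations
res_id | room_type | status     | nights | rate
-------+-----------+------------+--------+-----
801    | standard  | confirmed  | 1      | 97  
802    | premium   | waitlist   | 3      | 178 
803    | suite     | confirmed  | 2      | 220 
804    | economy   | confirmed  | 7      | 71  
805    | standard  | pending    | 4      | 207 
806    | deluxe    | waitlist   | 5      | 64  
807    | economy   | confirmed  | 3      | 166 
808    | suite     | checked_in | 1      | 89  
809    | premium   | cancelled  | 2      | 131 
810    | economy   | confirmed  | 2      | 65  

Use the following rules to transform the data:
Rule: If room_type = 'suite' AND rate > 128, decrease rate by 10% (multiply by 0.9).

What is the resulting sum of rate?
1266.0

Step 1: Find records where room_type = 'suite' AND rate > 128
Step 2: 1 records match, summing to 220
Step 3: After multiplier: 220 × 0.9 = 198.0
Step 4: Unaffected records sum: 1068
Step 5: Final sum = 198.0 + 1068 = 1266.0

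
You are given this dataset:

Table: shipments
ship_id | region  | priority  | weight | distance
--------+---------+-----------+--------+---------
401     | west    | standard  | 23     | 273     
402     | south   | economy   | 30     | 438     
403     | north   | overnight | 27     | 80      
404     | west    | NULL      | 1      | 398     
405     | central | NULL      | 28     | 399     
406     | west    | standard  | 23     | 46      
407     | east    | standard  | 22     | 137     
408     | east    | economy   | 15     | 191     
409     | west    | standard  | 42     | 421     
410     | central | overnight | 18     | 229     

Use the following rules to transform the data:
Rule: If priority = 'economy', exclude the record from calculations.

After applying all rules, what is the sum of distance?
1983

Step 1: Identify records where priority = 'economy'
Step 2: The excluded records sum to 629
Step 3: Original total distance = 2612
Step 4: Remaining total = 2612 - 629 = 1983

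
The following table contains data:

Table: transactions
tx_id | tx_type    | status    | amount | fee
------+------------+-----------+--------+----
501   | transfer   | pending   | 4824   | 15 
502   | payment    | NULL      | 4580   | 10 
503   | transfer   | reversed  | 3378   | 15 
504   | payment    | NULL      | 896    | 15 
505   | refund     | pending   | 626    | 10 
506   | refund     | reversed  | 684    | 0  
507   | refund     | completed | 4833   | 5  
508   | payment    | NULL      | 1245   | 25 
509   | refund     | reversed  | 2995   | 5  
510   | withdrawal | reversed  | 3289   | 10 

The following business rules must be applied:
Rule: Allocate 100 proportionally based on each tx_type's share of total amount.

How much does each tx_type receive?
payment: 24.57, refund: 33.41, transfer: 29.99, withdrawal: 12.03

Step 1: Calculate total amount = 27350
Step 2: Calculate each tx_type's proportion:
  payment: 6721/27350 = 24.57% → 24.57
  refund: 9138/27350 = 33.41% → 33.41
  transfer: 8202/27350 = 29.99% → 29.99
  withdrawal: 3289/27350 = 12.03% → 12.03
Step 3: Verify: sum of allocations ≈ 100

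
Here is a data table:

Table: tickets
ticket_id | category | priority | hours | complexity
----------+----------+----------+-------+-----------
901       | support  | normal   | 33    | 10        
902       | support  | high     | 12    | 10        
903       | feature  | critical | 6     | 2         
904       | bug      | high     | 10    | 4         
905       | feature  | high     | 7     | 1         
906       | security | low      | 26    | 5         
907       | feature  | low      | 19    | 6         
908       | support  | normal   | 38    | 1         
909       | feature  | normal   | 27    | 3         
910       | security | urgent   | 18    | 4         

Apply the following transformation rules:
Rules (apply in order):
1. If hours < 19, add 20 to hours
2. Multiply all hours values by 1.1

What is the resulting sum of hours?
325.6

Step 1: Apply Rule 1 - Add 20 to records with hours < 19
  - 5 records affected: 53 + (5 × 20) = 153
  - Unaffected records: 143
  - Sum after Rule 1: 296
Step 2: Apply Rule 2 - Multiply all by 1.1
  - 296 × 1.1 = 325.6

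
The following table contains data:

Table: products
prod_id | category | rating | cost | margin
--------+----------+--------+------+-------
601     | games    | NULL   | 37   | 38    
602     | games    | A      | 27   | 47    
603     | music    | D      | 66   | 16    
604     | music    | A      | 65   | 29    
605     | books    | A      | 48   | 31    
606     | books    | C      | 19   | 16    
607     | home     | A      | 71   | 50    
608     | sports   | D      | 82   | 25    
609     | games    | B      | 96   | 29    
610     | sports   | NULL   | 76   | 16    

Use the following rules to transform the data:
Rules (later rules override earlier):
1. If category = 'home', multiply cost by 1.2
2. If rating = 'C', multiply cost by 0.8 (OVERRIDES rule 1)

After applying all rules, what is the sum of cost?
597.4

Step 1: Rule 2 takes priority for records with rating = 'C'
  - 1 records: 19 × 0.8 = 15.2
Step 2: Rule 1 applies to remaining records with category = 'home'
  - 1 records: 71 × 1.2 = 85.2
Step 3: Other records unchanged: 497
Step 4: Final sum = 15.2 + 85.2 + 497 = 597.4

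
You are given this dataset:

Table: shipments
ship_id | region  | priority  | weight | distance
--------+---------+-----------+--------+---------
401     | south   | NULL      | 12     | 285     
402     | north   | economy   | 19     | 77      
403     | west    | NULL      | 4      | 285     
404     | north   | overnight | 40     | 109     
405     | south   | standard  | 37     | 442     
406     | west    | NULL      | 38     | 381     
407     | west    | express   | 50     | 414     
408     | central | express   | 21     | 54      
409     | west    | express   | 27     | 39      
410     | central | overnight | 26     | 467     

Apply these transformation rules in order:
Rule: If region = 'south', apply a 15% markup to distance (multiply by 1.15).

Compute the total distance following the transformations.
2662.05

Step 1: Records with region = 'south' have total distance = 727
Step 2: Apply multiplier: 727 × 1.15 = 836.05
Step 3: Other records total: 1826
Step 4: Final sum = 836.05 + 1826 = 2662.05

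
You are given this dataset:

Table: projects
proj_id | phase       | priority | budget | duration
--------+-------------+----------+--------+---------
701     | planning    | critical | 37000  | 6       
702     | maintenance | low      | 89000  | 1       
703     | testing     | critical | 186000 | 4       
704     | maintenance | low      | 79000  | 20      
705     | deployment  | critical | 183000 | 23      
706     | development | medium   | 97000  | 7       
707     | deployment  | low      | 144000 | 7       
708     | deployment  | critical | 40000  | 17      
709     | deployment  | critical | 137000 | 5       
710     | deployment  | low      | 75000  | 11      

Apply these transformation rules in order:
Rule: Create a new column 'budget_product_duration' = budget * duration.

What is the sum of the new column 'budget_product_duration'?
10721000

Step 1: For each record, compute budget * duration
Example calculations:
  37000 * 6 = 222000
  89000 * 1 = 89000
  186000 * 4 = 744000
  ...
Step 2: Sum all derived values
Step 3: Total = 10721000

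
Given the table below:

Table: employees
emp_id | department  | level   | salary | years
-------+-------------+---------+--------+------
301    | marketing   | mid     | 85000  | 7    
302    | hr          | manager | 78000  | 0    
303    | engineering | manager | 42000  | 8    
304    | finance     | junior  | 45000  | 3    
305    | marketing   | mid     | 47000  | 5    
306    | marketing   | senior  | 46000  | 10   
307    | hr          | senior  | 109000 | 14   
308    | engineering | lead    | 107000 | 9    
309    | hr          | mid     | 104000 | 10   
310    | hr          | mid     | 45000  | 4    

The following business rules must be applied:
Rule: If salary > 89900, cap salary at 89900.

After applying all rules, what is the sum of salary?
657700

Step 1: 3 records have salary > 89900
Step 2: These records originally summed to 320000
Step 3: After capping: 3 × 89900 = 269700
Step 4: Unaffected records sum: 388000
Step 5: Final sum = 269700 + 388000 = 657700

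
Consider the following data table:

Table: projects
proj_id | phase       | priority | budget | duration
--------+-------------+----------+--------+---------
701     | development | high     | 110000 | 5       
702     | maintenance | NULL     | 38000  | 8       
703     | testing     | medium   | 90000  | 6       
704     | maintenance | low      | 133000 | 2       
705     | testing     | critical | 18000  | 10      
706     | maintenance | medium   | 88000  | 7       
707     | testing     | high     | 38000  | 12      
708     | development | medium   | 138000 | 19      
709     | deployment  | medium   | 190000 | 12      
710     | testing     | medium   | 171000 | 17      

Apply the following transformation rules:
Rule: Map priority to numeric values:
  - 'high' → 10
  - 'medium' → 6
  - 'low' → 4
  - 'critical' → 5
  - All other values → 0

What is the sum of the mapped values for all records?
59

Step 1: Apply mapping to each record
Step 2: Count by status:
  'high': 2 records × 10 = 20
  'medium': 5 records × 6 = 30
  'low': 1 records × 4 = 4
  'critical': 1 records × 5 = 5
Step 3: Sum all mapped values = 59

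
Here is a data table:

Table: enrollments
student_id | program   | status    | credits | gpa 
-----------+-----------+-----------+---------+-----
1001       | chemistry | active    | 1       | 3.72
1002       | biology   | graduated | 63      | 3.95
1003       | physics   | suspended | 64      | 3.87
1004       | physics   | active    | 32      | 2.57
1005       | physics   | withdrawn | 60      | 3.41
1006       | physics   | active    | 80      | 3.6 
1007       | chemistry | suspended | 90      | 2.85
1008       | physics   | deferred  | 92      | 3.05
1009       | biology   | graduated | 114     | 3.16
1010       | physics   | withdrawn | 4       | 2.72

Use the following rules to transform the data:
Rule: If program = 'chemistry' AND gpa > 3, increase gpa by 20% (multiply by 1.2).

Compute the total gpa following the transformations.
33.64

Step 1: Find records where program = 'chemistry' AND gpa > 3
Step 2: 1 records match, summing to 3.72
Step 3: After multiplier: 3.72 × 1.2 = 4.46
Step 4: Unaffected records sum: 29.18
Step 5: Final sum = 4.46 + 29.18 = 33.64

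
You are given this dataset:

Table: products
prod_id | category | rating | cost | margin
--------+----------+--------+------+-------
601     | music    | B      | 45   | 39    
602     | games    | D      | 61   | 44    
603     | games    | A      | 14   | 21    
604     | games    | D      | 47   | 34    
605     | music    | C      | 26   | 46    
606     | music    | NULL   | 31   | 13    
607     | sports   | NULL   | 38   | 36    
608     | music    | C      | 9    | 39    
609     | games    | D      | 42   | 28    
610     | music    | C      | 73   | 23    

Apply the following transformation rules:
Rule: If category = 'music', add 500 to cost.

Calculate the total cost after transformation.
2886

Step 1: Count records where category = 'music': 5
Step 2: Total bonus added: 5 × 500 = 2500
Step 3: Original sum of cost: 386
Step 4: Final sum = 386 + 2500 = 2886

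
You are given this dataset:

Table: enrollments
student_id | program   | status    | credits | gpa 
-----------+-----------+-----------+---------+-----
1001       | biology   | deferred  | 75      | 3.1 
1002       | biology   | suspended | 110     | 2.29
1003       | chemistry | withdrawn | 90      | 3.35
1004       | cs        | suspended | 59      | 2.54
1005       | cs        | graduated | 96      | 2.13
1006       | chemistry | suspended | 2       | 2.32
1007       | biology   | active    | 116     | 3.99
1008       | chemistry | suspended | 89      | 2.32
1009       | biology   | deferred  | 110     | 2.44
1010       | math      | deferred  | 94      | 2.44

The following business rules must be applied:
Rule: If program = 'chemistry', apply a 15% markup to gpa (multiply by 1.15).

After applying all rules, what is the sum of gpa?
28.12

Step 1: Records with program = 'chemistry' have total gpa = 7.99
Step 2: Apply multiplier: 7.99 × 1.15 = 9.19
Step 3: Other records total: 18.93
Step 4: Final sum = 9.19 + 18.93 = 28.12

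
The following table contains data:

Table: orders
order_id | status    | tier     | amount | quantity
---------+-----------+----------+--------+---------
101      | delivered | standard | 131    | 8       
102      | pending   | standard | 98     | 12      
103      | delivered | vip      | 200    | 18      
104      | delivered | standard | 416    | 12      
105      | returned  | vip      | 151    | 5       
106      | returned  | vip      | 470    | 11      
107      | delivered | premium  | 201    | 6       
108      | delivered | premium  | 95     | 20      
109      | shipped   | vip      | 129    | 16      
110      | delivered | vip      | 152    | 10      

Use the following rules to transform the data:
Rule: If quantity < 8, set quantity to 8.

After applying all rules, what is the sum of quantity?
123

Step 1: 2 records have quantity < 8
Step 2: These records originally summed to 11
Step 3: After setting to minimum: 2 × 8 = 16
Step 4: Unaffected records sum: 107
Step 5: Final sum = 16 + 107 = 123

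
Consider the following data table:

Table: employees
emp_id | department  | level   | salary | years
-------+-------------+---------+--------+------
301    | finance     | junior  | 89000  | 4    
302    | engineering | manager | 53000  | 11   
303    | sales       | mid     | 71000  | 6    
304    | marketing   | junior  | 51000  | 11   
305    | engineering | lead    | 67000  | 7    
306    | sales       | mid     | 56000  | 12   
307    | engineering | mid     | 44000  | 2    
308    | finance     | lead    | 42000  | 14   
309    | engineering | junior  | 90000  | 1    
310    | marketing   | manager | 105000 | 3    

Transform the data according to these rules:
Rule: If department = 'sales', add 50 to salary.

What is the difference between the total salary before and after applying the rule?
100

Step 1: Original sum of salary = 668000
Step 2: 2 records have department = 'sales'
Step 3: Each affected record changes by 50
Step 4: Total change = 2 × 50 = 100
Step 5: New sum = 668000 + 100 = 668100
Step 6: Difference = |668100 - 668000| = 100
        (Sum increased by 100)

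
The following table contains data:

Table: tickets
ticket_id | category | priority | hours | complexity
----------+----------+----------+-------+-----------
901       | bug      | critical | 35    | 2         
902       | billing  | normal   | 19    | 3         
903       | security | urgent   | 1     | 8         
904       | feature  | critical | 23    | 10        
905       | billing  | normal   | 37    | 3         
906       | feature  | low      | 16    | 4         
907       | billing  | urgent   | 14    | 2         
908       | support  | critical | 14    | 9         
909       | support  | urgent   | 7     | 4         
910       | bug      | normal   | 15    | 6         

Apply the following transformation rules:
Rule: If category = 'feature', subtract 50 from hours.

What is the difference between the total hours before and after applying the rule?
100

Step 1: Original sum of hours = 181
Step 2: 2 records have category = 'feature'
Step 3: Each affected record changes by -50
Step 4: Total change = 2 × -50 = -100
Step 5: New sum = 181 + -100 = 81
Step 6: Difference = |81 - 181| = 100
        (Sum decreased by 100)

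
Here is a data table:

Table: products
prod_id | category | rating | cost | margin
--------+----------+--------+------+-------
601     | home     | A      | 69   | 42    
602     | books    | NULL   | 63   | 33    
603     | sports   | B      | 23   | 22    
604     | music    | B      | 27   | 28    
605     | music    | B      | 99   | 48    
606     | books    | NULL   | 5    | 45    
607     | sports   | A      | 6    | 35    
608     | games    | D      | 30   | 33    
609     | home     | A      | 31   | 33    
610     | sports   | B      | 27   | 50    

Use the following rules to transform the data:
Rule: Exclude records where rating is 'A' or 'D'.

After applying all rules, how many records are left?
6

Step 1: Count records to exclude
  - 3 (A) + 1 (D) = 4 records
Step 2: Total records: 10
Step 3: Remaining = 10 - 4 = 6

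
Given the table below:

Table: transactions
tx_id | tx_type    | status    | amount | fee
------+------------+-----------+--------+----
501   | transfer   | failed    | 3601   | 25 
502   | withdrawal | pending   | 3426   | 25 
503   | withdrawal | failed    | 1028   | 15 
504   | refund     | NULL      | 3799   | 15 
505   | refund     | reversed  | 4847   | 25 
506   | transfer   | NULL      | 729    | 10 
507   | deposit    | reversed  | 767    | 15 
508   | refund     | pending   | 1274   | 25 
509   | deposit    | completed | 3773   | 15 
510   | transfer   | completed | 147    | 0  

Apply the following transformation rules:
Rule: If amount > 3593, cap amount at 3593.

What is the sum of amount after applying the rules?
21743

Step 1: 4 records have amount > 3593
Step 2: These records originally summed to 16020
Step 3: After capping: 4 × 3593 = 14372
Step 4: Unaffected records sum: 7371
Step 5: Final sum = 14372 + 7371 = 21743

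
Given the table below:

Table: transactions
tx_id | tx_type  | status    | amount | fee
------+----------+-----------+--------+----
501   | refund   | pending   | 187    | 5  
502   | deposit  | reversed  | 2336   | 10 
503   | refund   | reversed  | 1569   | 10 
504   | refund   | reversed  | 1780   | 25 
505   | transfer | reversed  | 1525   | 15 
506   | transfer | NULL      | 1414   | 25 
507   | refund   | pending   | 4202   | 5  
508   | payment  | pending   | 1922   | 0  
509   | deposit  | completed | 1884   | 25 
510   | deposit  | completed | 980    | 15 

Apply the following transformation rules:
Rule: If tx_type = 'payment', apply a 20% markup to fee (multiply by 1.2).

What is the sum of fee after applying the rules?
135.0

Step 1: Records with tx_type = 'payment' have total fee = 0
Step 2: Apply multiplier: 0 × 1.2 = 0.0
Step 3: Other records total: 135
Step 4: Final sum = 0.0 + 135 = 135.0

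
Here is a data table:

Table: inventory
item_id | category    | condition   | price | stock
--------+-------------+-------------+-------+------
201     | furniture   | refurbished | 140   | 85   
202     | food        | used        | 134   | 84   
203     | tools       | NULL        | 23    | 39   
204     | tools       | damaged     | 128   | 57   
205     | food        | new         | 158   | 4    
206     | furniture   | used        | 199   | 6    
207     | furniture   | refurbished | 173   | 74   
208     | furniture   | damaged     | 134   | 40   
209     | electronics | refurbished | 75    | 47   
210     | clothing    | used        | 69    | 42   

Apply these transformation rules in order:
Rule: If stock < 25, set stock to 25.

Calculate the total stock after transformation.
518

Step 1: 2 records have stock < 25
Step 2: These records originally summed to 10
Step 3: After setting to minimum: 2 × 25 = 50
Step 4: Unaffected records sum: 468
Step 5: Final sum = 50 + 468 = 518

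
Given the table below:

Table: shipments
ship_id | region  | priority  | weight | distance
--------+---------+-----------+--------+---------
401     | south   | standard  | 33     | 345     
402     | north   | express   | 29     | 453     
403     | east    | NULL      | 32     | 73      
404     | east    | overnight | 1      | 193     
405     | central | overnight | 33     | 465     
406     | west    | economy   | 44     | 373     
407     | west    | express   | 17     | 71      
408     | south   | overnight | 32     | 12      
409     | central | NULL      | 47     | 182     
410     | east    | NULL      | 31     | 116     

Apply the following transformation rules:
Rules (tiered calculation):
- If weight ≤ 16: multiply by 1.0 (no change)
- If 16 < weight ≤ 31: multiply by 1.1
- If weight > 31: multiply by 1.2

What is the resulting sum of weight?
350.9

Step 1: Tier 1 (weight ≤ 16): 1 records, sum = 1 × 1.0 = 1.0
Step 2: Tier 2 (16 < weight ≤ 31): 3 records, sum = 77 × 1.1 = 84.7
Step 3: Tier 3 (weight > 31): 6 records, sum = 221 × 1.2 = 265.2
Step 4: Final sum = 1.0 + 84.7 + 265.2 = 350.9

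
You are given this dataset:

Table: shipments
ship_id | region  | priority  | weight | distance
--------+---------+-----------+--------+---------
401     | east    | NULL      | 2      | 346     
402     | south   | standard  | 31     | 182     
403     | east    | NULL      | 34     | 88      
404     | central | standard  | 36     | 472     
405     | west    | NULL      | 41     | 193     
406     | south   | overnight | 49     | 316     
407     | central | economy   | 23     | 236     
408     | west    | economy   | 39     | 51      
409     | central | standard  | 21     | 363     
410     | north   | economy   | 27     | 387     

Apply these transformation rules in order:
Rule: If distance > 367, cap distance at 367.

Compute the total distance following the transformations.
2509

Step 1: 2 records have distance > 367
Step 2: These records originally summed to 859
Step 3: After capping: 2 × 367 = 734
Step 4: Unaffected records sum: 1775
Step 5: Final sum = 734 + 1775 = 2509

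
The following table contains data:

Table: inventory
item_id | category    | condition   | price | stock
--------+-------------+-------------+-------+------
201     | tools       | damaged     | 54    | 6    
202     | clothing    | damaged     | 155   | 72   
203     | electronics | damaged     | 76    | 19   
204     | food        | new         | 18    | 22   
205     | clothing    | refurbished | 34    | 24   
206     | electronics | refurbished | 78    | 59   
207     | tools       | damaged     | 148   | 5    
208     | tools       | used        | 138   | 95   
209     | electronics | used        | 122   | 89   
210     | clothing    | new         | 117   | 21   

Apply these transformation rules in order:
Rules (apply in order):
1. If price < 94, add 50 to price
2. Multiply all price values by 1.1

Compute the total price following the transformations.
1309.0

Step 1: Apply Rule 1 - Add 50 to records with price < 94
  - 5 records affected: 260 + (5 × 50) = 510
  - Unaffected records: 680
  - Sum after Rule 1: 1190
Step 2: Apply Rule 2 - Multiply all by 1.1
  - 1190 × 1.1 = 1309.0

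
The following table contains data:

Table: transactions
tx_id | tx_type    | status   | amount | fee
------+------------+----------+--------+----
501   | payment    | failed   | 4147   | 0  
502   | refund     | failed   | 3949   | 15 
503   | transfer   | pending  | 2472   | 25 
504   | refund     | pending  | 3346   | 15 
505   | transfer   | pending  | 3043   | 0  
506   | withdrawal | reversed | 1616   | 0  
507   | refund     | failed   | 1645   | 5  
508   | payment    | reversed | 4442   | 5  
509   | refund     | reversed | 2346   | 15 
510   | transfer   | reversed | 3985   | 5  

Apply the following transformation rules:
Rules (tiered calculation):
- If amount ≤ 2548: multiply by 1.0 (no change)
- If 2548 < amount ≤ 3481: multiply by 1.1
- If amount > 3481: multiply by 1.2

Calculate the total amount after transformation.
34934.5

Step 1: Tier 1 (amount ≤ 2548): 4 records, sum = 8079 × 1.0 = 8079.0
Step 2: Tier 2 (2548 < amount ≤ 3481): 2 records, sum = 6389 × 1.1 = 7027.9
Step 3: Tier 3 (amount > 3481): 4 records, sum = 16523 × 1.2 = 19827.6
Step 4: Final sum = 8079.0 + 7027.9 + 19827.6 = 34934.5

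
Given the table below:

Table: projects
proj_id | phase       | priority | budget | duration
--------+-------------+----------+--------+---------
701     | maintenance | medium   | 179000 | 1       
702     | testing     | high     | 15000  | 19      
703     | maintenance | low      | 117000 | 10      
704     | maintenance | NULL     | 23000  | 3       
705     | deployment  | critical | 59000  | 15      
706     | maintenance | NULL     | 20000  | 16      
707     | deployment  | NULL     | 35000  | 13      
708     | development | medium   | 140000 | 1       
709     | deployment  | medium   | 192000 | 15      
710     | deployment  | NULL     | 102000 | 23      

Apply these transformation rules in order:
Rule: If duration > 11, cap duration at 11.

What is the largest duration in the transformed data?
11

Step 1: Original maximum duration = 23
Step 2: Apply cap at 11
Step 3: 6 records had duration > 11 and were capped
Step 4: Maximum after transformation = 11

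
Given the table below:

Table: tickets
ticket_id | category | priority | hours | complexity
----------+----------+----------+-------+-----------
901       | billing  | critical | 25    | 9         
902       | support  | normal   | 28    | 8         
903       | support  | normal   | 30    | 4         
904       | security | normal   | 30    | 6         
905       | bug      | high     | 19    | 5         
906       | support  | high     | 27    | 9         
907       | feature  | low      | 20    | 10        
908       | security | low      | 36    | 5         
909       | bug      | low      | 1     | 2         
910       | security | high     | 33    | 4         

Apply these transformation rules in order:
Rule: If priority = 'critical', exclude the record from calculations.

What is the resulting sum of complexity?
53

Step 1: Identify records where priority = 'critical'
Step 2: The excluded records sum to 9
Step 3: Original total complexity = 62
Step 4: Remaining total = 62 - 9 = 53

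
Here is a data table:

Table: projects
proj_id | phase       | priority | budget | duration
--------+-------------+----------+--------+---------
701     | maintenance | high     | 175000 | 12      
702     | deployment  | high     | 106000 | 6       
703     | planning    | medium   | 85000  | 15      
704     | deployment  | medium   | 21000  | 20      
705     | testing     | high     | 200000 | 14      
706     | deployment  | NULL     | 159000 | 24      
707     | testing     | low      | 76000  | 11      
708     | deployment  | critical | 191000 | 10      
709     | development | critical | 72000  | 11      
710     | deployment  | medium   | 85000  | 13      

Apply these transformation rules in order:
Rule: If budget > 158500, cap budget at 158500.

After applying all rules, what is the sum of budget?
1079000

Step 1: 4 records have budget > 158500
Step 2: These records originally summed to 725000
Step 3: After capping: 4 × 158500 = 634000
Step 4: Unaffected records sum: 445000
Step 5: Final sum = 634000 + 445000 = 1079000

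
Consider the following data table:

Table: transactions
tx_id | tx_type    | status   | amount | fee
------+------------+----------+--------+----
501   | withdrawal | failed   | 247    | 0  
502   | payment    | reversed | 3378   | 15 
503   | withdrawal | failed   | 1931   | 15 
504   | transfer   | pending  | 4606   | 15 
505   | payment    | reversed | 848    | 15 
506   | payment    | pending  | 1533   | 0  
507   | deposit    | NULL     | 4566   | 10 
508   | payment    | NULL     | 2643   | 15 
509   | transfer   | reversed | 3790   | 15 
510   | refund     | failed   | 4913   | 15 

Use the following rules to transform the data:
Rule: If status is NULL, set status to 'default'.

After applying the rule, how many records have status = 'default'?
2

Step 1: Count records where status IS NULL
Step 2: Found 2 records with NULL status
Step 3: These records will have status set to 'default'
Step 4: Records already having status = 'default': 0
Step 5: Answer: 2 + 0 = 2 records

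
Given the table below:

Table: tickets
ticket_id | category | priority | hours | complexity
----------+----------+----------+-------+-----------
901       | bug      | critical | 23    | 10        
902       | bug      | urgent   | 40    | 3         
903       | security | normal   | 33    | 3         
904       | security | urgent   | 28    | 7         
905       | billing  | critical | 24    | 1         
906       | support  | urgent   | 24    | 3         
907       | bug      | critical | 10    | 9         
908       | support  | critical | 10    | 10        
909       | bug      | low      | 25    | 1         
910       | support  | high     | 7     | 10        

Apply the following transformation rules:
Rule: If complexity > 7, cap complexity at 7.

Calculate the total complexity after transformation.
46

Step 1: 4 records have complexity > 7
Step 2: These records originally summed to 39
Step 3: After capping: 4 × 7 = 28
Step 4: Unaffected records sum: 18
Step 5: Final sum = 28 + 18 = 46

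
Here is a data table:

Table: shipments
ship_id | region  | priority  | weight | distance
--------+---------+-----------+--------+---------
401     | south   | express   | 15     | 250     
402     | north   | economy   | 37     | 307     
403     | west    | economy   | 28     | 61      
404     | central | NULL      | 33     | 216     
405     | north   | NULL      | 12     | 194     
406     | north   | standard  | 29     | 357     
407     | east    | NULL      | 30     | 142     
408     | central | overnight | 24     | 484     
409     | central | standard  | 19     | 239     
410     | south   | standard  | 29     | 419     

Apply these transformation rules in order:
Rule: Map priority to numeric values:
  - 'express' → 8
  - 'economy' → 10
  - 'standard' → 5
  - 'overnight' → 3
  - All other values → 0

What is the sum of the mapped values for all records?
46

Step 1: Apply mapping to each record
Step 2: Count by status:
  'express': 1 records × 8 = 8
  'economy': 2 records × 10 = 20
  'standard': 3 records × 5 = 15
  'overnight': 1 records × 3 = 3
Step 3: Sum all mapped values = 46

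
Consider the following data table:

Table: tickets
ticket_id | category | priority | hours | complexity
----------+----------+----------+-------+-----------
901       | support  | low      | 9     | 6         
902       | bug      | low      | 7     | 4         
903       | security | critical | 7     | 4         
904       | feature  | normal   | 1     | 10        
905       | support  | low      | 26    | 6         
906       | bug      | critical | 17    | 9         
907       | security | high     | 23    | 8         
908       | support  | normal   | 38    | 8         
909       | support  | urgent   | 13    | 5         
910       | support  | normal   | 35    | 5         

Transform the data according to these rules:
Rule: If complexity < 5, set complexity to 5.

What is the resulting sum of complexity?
67

Step 1: 2 records have complexity < 5
Step 2: These records originally summed to 8
Step 3: After setting to minimum: 2 × 5 = 10
Step 4: Unaffected records sum: 57
Step 5: Final sum = 10 + 57 = 67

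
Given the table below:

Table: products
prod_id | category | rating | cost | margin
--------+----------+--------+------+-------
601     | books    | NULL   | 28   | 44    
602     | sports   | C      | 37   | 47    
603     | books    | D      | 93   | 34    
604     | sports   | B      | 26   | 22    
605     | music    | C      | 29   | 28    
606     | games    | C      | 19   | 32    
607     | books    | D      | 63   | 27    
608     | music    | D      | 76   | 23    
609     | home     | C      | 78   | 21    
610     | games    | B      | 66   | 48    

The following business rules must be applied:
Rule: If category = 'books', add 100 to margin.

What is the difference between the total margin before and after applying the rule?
300

Step 1: Original sum of margin = 326
Step 2: 3 records have category = 'books'
Step 3: Each affected record changes by 100
Step 4: Total change = 3 × 100 = 300
Step 5: New sum = 326 + 300 = 626
Step 6: Difference = |626 - 326| = 300
        (Sum increased by 300)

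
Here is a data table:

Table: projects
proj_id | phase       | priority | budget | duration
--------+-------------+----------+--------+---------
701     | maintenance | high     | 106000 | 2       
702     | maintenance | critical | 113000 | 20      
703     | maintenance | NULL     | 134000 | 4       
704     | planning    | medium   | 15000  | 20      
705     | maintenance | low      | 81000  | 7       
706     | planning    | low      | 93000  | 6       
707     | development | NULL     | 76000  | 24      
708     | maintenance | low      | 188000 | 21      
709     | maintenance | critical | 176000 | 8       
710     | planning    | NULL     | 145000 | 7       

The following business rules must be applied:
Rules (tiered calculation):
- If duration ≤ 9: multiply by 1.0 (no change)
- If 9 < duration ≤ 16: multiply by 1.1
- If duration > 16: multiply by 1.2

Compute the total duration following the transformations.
136.0

Step 1: Tier 1 (duration ≤ 9): 6 records, sum = 34 × 1.0 = 34.0
Step 2: Tier 2 (9 < duration ≤ 16): 0 records, sum = 0 × 1.1 = 0.0
Step 3: Tier 3 (duration > 16): 4 records, sum = 85 × 1.2 = 102.0
Step 4: Final sum = 34.0 + 0.0 + 102.0 = 136.0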